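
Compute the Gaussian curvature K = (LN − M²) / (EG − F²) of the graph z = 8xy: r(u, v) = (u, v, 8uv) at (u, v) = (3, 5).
K = -64/4739329

Coefficients of the first fundamental form: E = 64*v^2 + 1, F = 64*u*v, G = 64*u^2 + 1.
Coefficients of the second fundamental form: L = 0, M = 8/sqrt(64*u^2 + 64*v^2 + 1), N = 0.
Assemble K = (LN − M²)/(EG − F²) = -64/(4096*u^4 + 8192*u^2*v^2 + 128*u^2 + 4096*v^4 + 128*v^2 + 1). At (u, v) = (3, 5): K = -64/4739329.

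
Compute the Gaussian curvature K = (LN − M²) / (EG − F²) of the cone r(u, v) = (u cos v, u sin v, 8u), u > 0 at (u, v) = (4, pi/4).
K = 0

Coefficients of the first fundamental form: E = 65, F = 0, G = u^2.
Coefficients of the second fundamental form: L = 0, M = 0, N = 8*sqrt(65)*u^2/(65*Abs(u)).
Assemble K = (LN − M²)/(EG − F²) = 0. At (u, v) = (4, pi/4): K = 0.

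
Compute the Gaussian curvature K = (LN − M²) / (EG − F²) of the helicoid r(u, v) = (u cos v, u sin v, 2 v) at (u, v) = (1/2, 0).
K = -64/289

Coefficients of the first fundamental form: E = 1, F = 0, G = u^2 + 4.
Coefficients of the second fundamental form: L = 0, M = -2/sqrt(u^2 + 4), N = 0.
Assemble K = (LN − M²)/(EG − F²) = -4/(u^2 + 4)^2. At (u, v) = (1/2, 0): K = -64/289.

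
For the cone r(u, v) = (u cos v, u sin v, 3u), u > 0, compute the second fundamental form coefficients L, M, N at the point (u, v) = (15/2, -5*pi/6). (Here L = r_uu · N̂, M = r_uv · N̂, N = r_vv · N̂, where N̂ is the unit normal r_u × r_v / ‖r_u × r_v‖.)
L = 0;  M = 0;  N = 9*sqrt(10)/4

Compute the unit normal N̂(u, v) = (-3*sqrt(10)*u*cos(v)/(10*Abs(u)), -3*sqrt(10)*u*sin(v)/(10*Abs(u)), sqrt(10)*u/(10*Abs(u))), and the second partials r_uu, r_uv, r_vv. Take dot products:
  L(u, v) = r_uu · N̂ = 0,
  M(u, v) = r_uv · N̂ = 0,
  N(u, v) = r_vv · N̂ = 3*sqrt(10)*u^2/(10*Abs(u)).
Evaluating at (u, v) = (15/2, -5*pi/6):
  L = 0, M = 0, N = 9*sqrt(10)/4.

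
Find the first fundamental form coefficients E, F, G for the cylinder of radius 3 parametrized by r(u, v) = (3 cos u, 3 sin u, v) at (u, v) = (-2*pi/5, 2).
E = 9;  F = 0;  G = 1

Partials: r_u = (-3*sin(u), 3*cos(u), 0), r_v = (0, 0, 1). As functions of (u, v):
  E = r_u · r_u = 9,
  F = r_u · r_v = 0,
  G = r_v · r_v = 1.
Evaluating at (u, v) = (-2*pi/5, 2): E = 9, F = 0, G = 1.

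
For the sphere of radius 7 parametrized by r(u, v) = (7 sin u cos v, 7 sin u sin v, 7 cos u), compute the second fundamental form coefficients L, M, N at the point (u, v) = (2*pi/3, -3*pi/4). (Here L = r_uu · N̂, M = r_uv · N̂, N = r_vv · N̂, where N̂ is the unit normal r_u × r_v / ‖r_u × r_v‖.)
L = -7;  M = 0;  N = -21/4

Compute the unit normal N̂(u, v) = (sin(u)^2*cos(v)/Abs(sin(u)), sin(u)^2*sin(v)/Abs(sin(u)), sin(2*u)/(2*Abs(sin(u)))), and the second partials r_uu, r_uv, r_vv. Take dot products:
  L(u, v) = r_uu · N̂ = -7*sin(u)/Abs(sin(u)),
  M(u, v) = r_uv · N̂ = 0,
  N(u, v) = r_vv · N̂ = -7*sin(u)^3/Abs(sin(u)).
Evaluating at (u, v) = (2*pi/3, -3*pi/4):
  L = -7, M = 0, N = -21/4.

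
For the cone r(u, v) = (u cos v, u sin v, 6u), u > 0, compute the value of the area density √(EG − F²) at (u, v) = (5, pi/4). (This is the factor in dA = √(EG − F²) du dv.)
√(EG − F²)|_{(5, pi/4)} = 5*sqrt(37)

E = 37, F = 0, G = u^2, so EG − F² = 37*u^2. Taking the positive square root: √(EG − F²) = sqrt(37)*Abs(u). At (u, v) = (5, pi/4): 5*sqrt(37).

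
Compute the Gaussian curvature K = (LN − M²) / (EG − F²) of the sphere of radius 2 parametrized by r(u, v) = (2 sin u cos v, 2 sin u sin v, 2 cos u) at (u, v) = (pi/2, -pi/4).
K = 1/4

Coefficients of the first fundamental form: E = 4, F = 0, G = 4*sin(u)^2.
Coefficients of the second fundamental form: L = -2*sin(u)/Abs(sin(u)), M = 0, N = -2*sin(u)^3/Abs(sin(u)).
Assemble K = (LN − M²)/(EG − F²) = 1/4. At (u, v) = (pi/2, -pi/4): K = 1/4.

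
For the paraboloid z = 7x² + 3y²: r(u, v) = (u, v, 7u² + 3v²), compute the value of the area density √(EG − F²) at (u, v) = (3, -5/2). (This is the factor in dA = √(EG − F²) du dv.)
√(EG − F²)|_{(3, -5/2)} = sqrt(1990)

E = 196*u^2 + 1, F = 84*u*v, G = 36*v^2 + 1, so EG − F² = 196*u^2 + 36*v^2 + 1. Taking the positive square root: √(EG − F²) = sqrt(196*u^2 + 36*v^2 + 1). At (u, v) = (3, -5/2): sqrt(1990).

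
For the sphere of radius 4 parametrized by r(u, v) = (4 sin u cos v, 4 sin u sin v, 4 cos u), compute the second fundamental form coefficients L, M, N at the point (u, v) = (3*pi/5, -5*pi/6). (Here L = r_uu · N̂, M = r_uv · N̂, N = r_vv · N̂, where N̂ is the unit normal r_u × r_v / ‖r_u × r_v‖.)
L = -4;  M = 0;  N = -5/2 - sqrt(5)/2

Compute the unit normal N̂(u, v) = (sin(u)^2*cos(v)/Abs(sin(u)), sin(u)^2*sin(v)/Abs(sin(u)), sin(2*u)/(2*Abs(sin(u)))), and the second partials r_uu, r_uv, r_vv. Take dot products:
  L(u, v) = r_uu · N̂ = -4*sin(u)/Abs(sin(u)),
  M(u, v) = r_uv · N̂ = 0,
  N(u, v) = r_vv · N̂ = -4*sin(u)^3/Abs(sin(u)).
Evaluating at (u, v) = (3*pi/5, -5*pi/6):
  L = -4, M = 0, N = -5/2 - sqrt(5)/2.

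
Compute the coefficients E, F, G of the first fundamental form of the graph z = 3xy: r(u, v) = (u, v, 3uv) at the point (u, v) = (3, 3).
E = 82;  F = 81;  G = 82

Partials: r_u = (1, 0, 3*v), r_v = (0, 1, 3*u). As functions of (u, v):
  E = r_u · r_u = 9*v^2 + 1,
  F = r_u · r_v = 9*u*v,
  G = r_v · r_v = 9*u^2 + 1.
Evaluating at (u, v) = (3, 3): E = 82, F = 81, G = 82.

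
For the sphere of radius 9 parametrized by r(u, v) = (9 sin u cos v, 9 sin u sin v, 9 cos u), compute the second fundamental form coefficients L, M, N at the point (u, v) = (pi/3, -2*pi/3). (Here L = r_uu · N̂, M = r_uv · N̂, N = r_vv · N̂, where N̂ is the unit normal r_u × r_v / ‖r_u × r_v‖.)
L = -9;  M = 0;  N = -27/4

Compute the unit normal N̂(u, v) = (sin(u)^2*cos(v)/Abs(sin(u)), sin(u)^2*sin(v)/Abs(sin(u)), sin(2*u)/(2*Abs(sin(u)))), and the second partials r_uu, r_uv, r_vv. Take dot products:
  L(u, v) = r_uu · N̂ = -9*sin(u)/Abs(sin(u)),
  M(u, v) = r_uv · N̂ = 0,
  N(u, v) = r_vv · N̂ = -9*sin(u)^3/Abs(sin(u)).
Evaluating at (u, v) = (pi/3, -2*pi/3):
  L = -9, M = 0, N = -27/4.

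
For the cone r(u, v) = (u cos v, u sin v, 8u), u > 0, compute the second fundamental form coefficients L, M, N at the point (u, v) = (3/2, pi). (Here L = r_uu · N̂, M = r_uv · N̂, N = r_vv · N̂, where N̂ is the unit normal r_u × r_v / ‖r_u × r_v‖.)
L = 0;  M = 0;  N = 12*sqrt(65)/65

Compute the unit normal N̂(u, v) = (-8*sqrt(65)*u*cos(v)/(65*Abs(u)), -8*sqrt(65)*u*sin(v)/(65*Abs(u)), sqrt(65)*u/(65*Abs(u))), and the second partials r_uu, r_uv, r_vv. Take dot products:
  L(u, v) = r_uu · N̂ = 0,
  M(u, v) = r_uv · N̂ = 0,
  N(u, v) = r_vv · N̂ = 8*sqrt(65)*u^2/(65*Abs(u)).
Evaluating at (u, v) = (3/2, pi):
  L = 0, M = 0, N = 12*sqrt(65)/65.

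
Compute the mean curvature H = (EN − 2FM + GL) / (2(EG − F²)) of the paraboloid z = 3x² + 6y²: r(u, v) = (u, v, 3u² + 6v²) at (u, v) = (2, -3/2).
H = 1845*sqrt(469)/219961

With E = 36*u^2 + 1, F = 72*u*v, G = 144*v^2 + 1, L = 6/sqrt(36*u^2 + 144*v^2 + 1), M = 0, N = 12/sqrt(36*u^2 + 144*v^2 + 1), assemble
  H = (EN − 2FM + GL) / (2(EG − F²)) = 9*(24*u^2 + 48*v^2 + 1)/(36*u^2 + 144*v^2 + 1)^(3/2).
At (u, v) = (2, -3/2): H = 1845*sqrt(469)/219961.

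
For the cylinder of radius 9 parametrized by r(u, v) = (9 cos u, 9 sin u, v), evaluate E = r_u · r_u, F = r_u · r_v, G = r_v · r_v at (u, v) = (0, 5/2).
E = 81;  F = 0;  G = 1

Partials: r_u = (-9*sin(u), 9*cos(u), 0), r_v = (0, 0, 1). As functions of (u, v):
  E = r_u · r_u = 81,
  F = r_u · r_v = 0,
  G = r_v · r_v = 1.
Evaluating at (u, v) = (0, 5/2): E = 81, F = 0, G = 1.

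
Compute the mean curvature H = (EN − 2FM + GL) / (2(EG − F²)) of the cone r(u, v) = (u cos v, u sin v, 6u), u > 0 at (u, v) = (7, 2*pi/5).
H = 3*sqrt(37)/259

With E = 37, F = 0, G = u^2, L = 0, M = 0, N = 6*sqrt(37)*u^2/(37*Abs(u)), assemble
  H = (EN − 2FM + GL) / (2(EG − F²)) = 3*sqrt(37)/(37*Abs(u)).
At (u, v) = (7, 2*pi/5): H = 3*sqrt(37)/259.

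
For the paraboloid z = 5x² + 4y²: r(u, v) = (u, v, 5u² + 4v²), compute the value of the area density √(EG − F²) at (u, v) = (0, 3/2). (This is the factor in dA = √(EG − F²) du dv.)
√(EG − F²)|_{(0, 3/2)} = sqrt(145)

E = 100*u^2 + 1, F = 80*u*v, G = 64*v^2 + 1, so EG − F² = 100*u^2 + 64*v^2 + 1. Taking the positive square root: √(EG − F²) = sqrt(100*u^2 + 64*v^2 + 1). At (u, v) = (0, 3/2): sqrt(145).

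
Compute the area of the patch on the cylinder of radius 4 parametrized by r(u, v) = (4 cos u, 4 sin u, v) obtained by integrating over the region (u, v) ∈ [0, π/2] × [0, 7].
Area = 14*pi

Area = ∫∫ √(EG − F²) du dv with √(EG − F²) = 4. Integrating over [0, π/2] × [0, 7] gives 14*pi.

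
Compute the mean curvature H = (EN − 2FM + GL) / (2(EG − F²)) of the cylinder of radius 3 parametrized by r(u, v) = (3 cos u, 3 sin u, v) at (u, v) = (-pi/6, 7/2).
H = -1/6

With E = 9, F = 0, G = 1, L = -3, M = 0, N = 0, assemble
  H = (EN − 2FM + GL) / (2(EG − F²)) = -1/6.
At (u, v) = (-pi/6, 7/2): H = -1/6.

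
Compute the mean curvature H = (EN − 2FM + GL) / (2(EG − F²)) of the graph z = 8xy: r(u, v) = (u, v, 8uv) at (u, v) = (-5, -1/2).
H = -1280*sqrt(33)/373527

With E = 64*v^2 + 1, F = 64*u*v, G = 64*u^2 + 1, L = 0, M = 8/sqrt(64*u^2 + 64*v^2 + 1), N = 0, assemble
  H = (EN − 2FM + GL) / (2(EG − F²)) = -512*u*v/(64*u^2 + 64*v^2 + 1)^(3/2).
At (u, v) = (-5, -1/2): H = -1280*sqrt(33)/373527.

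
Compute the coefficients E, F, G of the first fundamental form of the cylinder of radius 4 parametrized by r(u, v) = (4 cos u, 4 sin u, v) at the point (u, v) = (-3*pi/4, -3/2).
E = 16;  F = 0;  G = 1

Partials: r_u = (-4*sin(u), 4*cos(u), 0), r_v = (0, 0, 1). As functions of (u, v):
  E = r_u · r_u = 16,
  F = r_u · r_v = 0,
  G = r_v · r_v = 1.
Evaluating at (u, v) = (-3*pi/4, -3/2): E = 16, F = 0, G = 1.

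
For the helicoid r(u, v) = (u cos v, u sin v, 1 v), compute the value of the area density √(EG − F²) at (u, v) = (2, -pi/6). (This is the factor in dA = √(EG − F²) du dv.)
√(EG − F²)|_{(2, -pi/6)} = sqrt(5)

E = 1, F = 0, G = u^2 + 1, so EG − F² = u^2 + 1. Taking the positive square root: √(EG − F²) = sqrt(u^2 + 1). At (u, v) = (2, -pi/6): sqrt(5).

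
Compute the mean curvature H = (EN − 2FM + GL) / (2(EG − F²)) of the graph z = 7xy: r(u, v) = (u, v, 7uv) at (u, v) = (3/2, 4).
H = -16464*sqrt(3581)/12823561

With E = 49*v^2 + 1, F = 49*u*v, G = 49*u^2 + 1, L = 0, M = 7/sqrt(49*u^2 + 49*v^2 + 1), N = 0, assemble
  H = (EN − 2FM + GL) / (2(EG − F²)) = -343*u*v/(49*u^2 + 49*v^2 + 1)^(3/2).
At (u, v) = (3/2, 4): H = -16464*sqrt(3581)/12823561.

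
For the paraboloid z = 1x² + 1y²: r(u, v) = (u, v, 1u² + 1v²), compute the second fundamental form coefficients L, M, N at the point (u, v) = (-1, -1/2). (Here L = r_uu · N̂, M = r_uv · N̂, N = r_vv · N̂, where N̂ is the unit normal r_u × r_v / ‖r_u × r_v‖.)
L = sqrt(6)/3;  M = 0;  N = sqrt(6)/3

Compute the unit normal N̂(u, v) = (-2*u/sqrt(4*u^2 + 4*v^2 + 1), -2*v/sqrt(4*u^2 + 4*v^2 + 1), 1/sqrt(4*u^2 + 4*v^2 + 1)), and the second partials r_uu, r_uv, r_vv. Take dot products:
  L(u, v) = r_uu · N̂ = 2/sqrt(4*u^2 + 4*v^2 + 1),
  M(u, v) = r_uv · N̂ = 0,
  N(u, v) = r_vv · N̂ = 2/sqrt(4*u^2 + 4*v^2 + 1).
Evaluating at (u, v) = (-1, -1/2):
  L = sqrt(6)/3, M = 0, N = sqrt(6)/3.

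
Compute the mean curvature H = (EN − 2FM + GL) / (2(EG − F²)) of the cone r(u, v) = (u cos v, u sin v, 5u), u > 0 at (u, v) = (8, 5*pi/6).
H = 5*sqrt(26)/416

With E = 26, F = 0, G = u^2, L = 0, M = 0, N = 5*sqrt(26)*u^2/(26*Abs(u)), assemble
  H = (EN − 2FM + GL) / (2(EG − F²)) = 5*sqrt(26)/(52*Abs(u)).
At (u, v) = (8, 5*pi/6): H = 5*sqrt(26)/416.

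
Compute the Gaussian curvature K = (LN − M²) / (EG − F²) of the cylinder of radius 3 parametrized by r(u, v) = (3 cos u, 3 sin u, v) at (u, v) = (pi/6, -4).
K = 0

Coefficients of the first fundamental form: E = 9, F = 0, G = 1.
Coefficients of the second fundamental form: L = -3, M = 0, N = 0.
Assemble K = (LN − M²)/(EG − F²) = 0. At (u, v) = (pi/6, -4): K = 0.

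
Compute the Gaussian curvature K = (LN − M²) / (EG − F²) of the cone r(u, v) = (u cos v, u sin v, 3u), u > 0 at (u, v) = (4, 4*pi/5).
K = 0

Coefficients of the first fundamental form: E = 10, F = 0, G = u^2.
Coefficients of the second fundamental form: L = 0, M = 0, N = 3*sqrt(10)*u^2/(10*Abs(u)).
Assemble K = (LN − M²)/(EG − F²) = 0. At (u, v) = (4, 4*pi/5): K = 0.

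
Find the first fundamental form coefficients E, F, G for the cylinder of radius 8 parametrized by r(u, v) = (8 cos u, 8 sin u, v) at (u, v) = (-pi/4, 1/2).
E = 64;  F = 0;  G = 1

Partials: r_u = (-8*sin(u), 8*cos(u), 0), r_v = (0, 0, 1). As functions of (u, v):
  E = r_u · r_u = 64,
  F = r_u · r_v = 0,
  G = r_v · r_v = 1.
Evaluating at (u, v) = (-pi/4, 1/2): E = 64, F = 0, G = 1.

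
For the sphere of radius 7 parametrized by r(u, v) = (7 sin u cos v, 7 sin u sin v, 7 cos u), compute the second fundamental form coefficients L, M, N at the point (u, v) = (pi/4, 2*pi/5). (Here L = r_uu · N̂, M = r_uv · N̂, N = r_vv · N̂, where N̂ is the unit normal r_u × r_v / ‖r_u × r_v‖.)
L = -7;  M = 0;  N = -7/2

Compute the unit normal N̂(u, v) = (sin(u)^2*cos(v)/Abs(sin(u)), sin(u)^2*sin(v)/Abs(sin(u)), sin(2*u)/(2*Abs(sin(u)))), and the second partials r_uu, r_uv, r_vv. Take dot products:
  L(u, v) = r_uu · N̂ = -7*sin(u)/Abs(sin(u)),
  M(u, v) = r_uv · N̂ = 0,
  N(u, v) = r_vv · N̂ = -7*sin(u)^3/Abs(sin(u)).
Evaluating at (u, v) = (pi/4, 2*pi/5):
  L = -7, M = 0, N = -7/2.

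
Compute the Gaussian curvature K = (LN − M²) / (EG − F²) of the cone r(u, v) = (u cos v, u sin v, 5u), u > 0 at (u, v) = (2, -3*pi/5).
K = 0

Coefficients of the first fundamental form: E = 26, F = 0, G = u^2.
Coefficients of the second fundamental form: L = 0, M = 0, N = 5*sqrt(26)*u^2/(26*Abs(u)).
Assemble K = (LN − M²)/(EG − F²) = 0. At (u, v) = (2, -3*pi/5): K = 0.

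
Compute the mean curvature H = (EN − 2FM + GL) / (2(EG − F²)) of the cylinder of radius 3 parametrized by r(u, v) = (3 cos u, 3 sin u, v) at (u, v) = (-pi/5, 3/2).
H = -1/6

With E = 9, F = 0, G = 1, L = -3, M = 0, N = 0, assemble
  H = (EN − 2FM + GL) / (2(EG − F²)) = -1/6.
At (u, v) = (-pi/5, 3/2): H = -1/6.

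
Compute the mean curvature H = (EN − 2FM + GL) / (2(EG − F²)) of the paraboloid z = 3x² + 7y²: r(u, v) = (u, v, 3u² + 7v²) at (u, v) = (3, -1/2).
H = 2425*sqrt(374)/139876

With E = 36*u^2 + 1, F = 84*u*v, G = 196*v^2 + 1, L = 6/sqrt(36*u^2 + 196*v^2 + 1), M = 0, N = 14/sqrt(36*u^2 + 196*v^2 + 1), assemble
  H = (EN − 2FM + GL) / (2(EG − F²)) = 2*(126*u^2 + 294*v^2 + 5)/(36*u^2 + 196*v^2 + 1)^(3/2).
At (u, v) = (3, -1/2): H = 2425*sqrt(374)/139876.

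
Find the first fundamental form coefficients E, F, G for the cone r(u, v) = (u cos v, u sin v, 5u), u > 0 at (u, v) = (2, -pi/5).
E = 26;  F = 0;  G = 4

Partials: r_u = (cos(v), sin(v), 5), r_v = (-u*sin(v), u*cos(v), 0). As functions of (u, v):
  E = r_u · r_u = 26,
  F = r_u · r_v = 0,
  G = r_v · r_v = u^2.
Evaluating at (u, v) = (2, -pi/5): E = 26, F = 0, G = 4.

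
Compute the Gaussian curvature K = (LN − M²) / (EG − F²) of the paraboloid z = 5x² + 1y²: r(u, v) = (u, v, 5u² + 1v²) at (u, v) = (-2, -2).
K = 20/173889

Coefficients of the first fundamental form: E = 100*u^2 + 1, F = 20*u*v, G = 4*v^2 + 1.
Coefficients of the second fundamental form: L = 10/sqrt(100*u^2 + 4*v^2 + 1), M = 0, N = 2/sqrt(100*u^2 + 4*v^2 + 1).
Assemble K = (LN − M²)/(EG − F²) = 20/(10000*u^4 + 800*u^2*v^2 + 200*u^2 + 16*v^4 + 8*v^2 + 1). At (u, v) = (-2, -2): K = 20/173889.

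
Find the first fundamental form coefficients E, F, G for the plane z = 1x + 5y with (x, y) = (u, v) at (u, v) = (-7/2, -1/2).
E = 2;  F = 5;  G = 26

Partials: r_u = (1, 0, 1), r_v = (0, 1, 5). As functions of (u, v):
  E = r_u · r_u = 2,
  F = r_u · r_v = 5,
  G = r_v · r_v = 26.
Evaluating at (u, v) = (-7/2, -1/2): E = 2, F = 5, G = 26.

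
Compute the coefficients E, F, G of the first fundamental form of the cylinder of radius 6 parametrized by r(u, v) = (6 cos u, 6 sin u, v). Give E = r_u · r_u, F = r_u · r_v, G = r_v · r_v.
E = 36;  F = 0;  G = 1

Compute partials: r_u = (-6*sin(u), 6*cos(u), 0), r_v = (0, 0, 1). Then
  E = r_u · r_u = 36,
  F = r_u · r_v = 0,
  G = r_v · r_v = 1.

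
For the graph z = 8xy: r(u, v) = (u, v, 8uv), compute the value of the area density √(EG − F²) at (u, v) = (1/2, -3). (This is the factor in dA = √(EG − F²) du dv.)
√(EG − F²)|_{(1/2, -3)} = sqrt(593)

E = 64*v^2 + 1, F = 64*u*v, G = 64*u^2 + 1, so EG − F² = 64*u^2 + 64*v^2 + 1. Taking the positive square root: √(EG − F²) = sqrt(64*u^2 + 64*v^2 + 1). At (u, v) = (1/2, -3): sqrt(593).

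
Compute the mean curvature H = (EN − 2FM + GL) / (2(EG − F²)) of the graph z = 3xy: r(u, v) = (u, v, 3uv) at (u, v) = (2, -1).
H = 27*sqrt(46)/1058

With E = 9*v^2 + 1, F = 9*u*v, G = 9*u^2 + 1, L = 0, M = 3/sqrt(9*u^2 + 9*v^2 + 1), N = 0, assemble
  H = (EN − 2FM + GL) / (2(EG − F²)) = -27*u*v/(9*u^2 + 9*v^2 + 1)^(3/2).
At (u, v) = (2, -1): H = 27*sqrt(46)/1058.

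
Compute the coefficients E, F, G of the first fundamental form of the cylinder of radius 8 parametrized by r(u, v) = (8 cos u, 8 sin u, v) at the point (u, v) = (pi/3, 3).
E = 64;  F = 0;  G = 1

Partials: r_u = (-8*sin(u), 8*cos(u), 0), r_v = (0, 0, 1). As functions of (u, v):
  E = r_u · r_u = 64,
  F = r_u · r_v = 0,
  G = r_v · r_v = 1.
Evaluating at (u, v) = (pi/3, 3): E = 64, F = 0, G = 1.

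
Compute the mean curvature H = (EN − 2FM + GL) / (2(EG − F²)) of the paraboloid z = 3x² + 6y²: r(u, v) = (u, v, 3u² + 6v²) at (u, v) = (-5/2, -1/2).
H = 1467*sqrt(262)/68644

With E = 36*u^2 + 1, F = 72*u*v, G = 144*v^2 + 1, L = 6/sqrt(36*u^2 + 144*v^2 + 1), M = 0, N = 12/sqrt(36*u^2 + 144*v^2 + 1), assemble
  H = (EN − 2FM + GL) / (2(EG − F²)) = 9*(24*u^2 + 48*v^2 + 1)/(36*u^2 + 144*v^2 + 1)^(3/2).
At (u, v) = (-5/2, -1/2): H = 1467*sqrt(262)/68644.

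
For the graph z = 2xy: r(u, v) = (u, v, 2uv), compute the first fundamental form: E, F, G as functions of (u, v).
E = 4*v^2 + 1;  F = 4*u*v;  G = 4*u^2 + 1

Compute partials: r_u = (1, 0, 2*v), r_v = (0, 1, 2*u). Then
  E = r_u · r_u = 4*v^2 + 1,
  F = r_u · r_v = 4*u*v,
  G = r_v · r_v = 4*u^2 + 1.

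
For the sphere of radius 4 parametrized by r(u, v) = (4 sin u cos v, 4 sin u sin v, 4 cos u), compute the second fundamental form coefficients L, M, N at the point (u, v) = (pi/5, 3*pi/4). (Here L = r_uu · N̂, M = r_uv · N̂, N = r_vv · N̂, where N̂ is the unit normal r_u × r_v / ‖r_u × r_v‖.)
L = -4;  M = 0;  N = -5/2 + sqrt(5)/2

Compute the unit normal N̂(u, v) = (sin(u)^2*cos(v)/Abs(sin(u)), sin(u)^2*sin(v)/Abs(sin(u)), sin(2*u)/(2*Abs(sin(u)))), and the second partials r_uu, r_uv, r_vv. Take dot products:
  L(u, v) = r_uu · N̂ = -4*sin(u)/Abs(sin(u)),
  M(u, v) = r_uv · N̂ = 0,
  N(u, v) = r_vv · N̂ = -4*sin(u)^3/Abs(sin(u)).
Evaluating at (u, v) = (pi/5, 3*pi/4):
  L = -4, M = 0, N = -5/2 + sqrt(5)/2.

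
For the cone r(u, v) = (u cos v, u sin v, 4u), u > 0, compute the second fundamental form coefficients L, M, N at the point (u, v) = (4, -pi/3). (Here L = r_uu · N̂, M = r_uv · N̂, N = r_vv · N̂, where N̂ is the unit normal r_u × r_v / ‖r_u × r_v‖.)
L = 0;  M = 0;  N = 16*sqrt(17)/17

Compute the unit normal N̂(u, v) = (-4*sqrt(17)*u*cos(v)/(17*Abs(u)), -4*sqrt(17)*u*sin(v)/(17*Abs(u)), sqrt(17)*u/(17*Abs(u))), and the second partials r_uu, r_uv, r_vv. Take dot products:
  L(u, v) = r_uu · N̂ = 0,
  M(u, v) = r_uv · N̂ = 0,
  N(u, v) = r_vv · N̂ = 4*sqrt(17)*u^2/(17*Abs(u)).
Evaluating at (u, v) = (4, -pi/3):
  L = 0, M = 0, N = 16*sqrt(17)/17.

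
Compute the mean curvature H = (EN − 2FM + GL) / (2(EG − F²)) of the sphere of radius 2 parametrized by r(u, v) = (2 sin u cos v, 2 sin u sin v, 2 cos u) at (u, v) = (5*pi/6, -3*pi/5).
H = -1/2

With E = 4, F = 0, G = 4*sin(u)^2, L = -2*sin(u)/Abs(sin(u)), M = 0, N = -2*sin(u)^3/Abs(sin(u)), assemble
  H = (EN − 2FM + GL) / (2(EG − F²)) = -sin(u)/(2*Abs(sin(u))).
At (u, v) = (5*pi/6, -3*pi/5): H = -1/2.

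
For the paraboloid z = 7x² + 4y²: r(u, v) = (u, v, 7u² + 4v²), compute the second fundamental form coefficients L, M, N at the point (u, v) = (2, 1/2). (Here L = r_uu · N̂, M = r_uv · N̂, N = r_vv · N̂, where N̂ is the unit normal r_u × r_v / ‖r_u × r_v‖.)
L = 14*sqrt(89)/267;  M = 0;  N = 8*sqrt(89)/267

Compute the unit normal N̂(u, v) = (-14*u/sqrt(196*u^2 + 64*v^2 + 1), -8*v/sqrt(196*u^2 + 64*v^2 + 1), 1/sqrt(196*u^2 + 64*v^2 + 1)), and the second partials r_uu, r_uv, r_vv. Take dot products:
  L(u, v) = r_uu · N̂ = 14/sqrt(196*u^2 + 64*v^2 + 1),
  M(u, v) = r_uv · N̂ = 0,
  N(u, v) = r_vv · N̂ = 8/sqrt(196*u^2 + 64*v^2 + 1).
Evaluating at (u, v) = (2, 1/2):
  L = 14*sqrt(89)/267, M = 0, N = 8*sqrt(89)/267.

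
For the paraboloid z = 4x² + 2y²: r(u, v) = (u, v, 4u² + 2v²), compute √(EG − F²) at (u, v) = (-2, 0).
√(EG − F²)|_{(-2, 0)} = sqrt(257)

E = 64*u^2 + 1, F = 32*u*v, G = 16*v^2 + 1; EG − F² = 64*u^2 + 16*v^2 + 1; √(EG − F²) = sqrt(64*u^2 + 16*v^2 + 1). At the given point: sqrt(257).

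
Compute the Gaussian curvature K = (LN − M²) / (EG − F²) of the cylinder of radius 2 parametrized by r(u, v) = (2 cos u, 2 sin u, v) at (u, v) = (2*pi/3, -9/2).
K = 0

Coefficients of the first fundamental form: E = 4, F = 0, G = 1.
Coefficients of the second fundamental form: L = -2, M = 0, N = 0.
Assemble K = (LN − M²)/(EG − F²) = 0. At (u, v) = (2*pi/3, -9/2): K = 0.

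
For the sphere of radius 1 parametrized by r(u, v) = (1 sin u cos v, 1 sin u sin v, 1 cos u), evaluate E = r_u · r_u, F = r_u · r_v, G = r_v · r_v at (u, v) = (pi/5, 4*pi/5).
E = 1;  F = 0;  G = 5/8 - sqrt(5)/8

Partials: r_u = (cos(u)*cos(v), sin(v)*cos(u), -sin(u)), r_v = (-sin(u)*sin(v), sin(u)*cos(v), 0). As functions of (u, v):
  E = r_u · r_u = 1,
  F = r_u · r_v = 0,
  G = r_v · r_v = sin(u)^2.
Evaluating at (u, v) = (pi/5, 4*pi/5): E = 1, F = 0, G = 5/8 - sqrt(5)/8.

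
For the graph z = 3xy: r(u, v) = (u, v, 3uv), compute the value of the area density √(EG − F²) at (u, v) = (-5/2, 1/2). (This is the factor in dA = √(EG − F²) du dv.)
√(EG − F²)|_{(-5/2, 1/2)} = sqrt(238)/2

E = 9*v^2 + 1, F = 9*u*v, G = 9*u^2 + 1, so EG − F² = 9*u^2 + 9*v^2 + 1. Taking the positive square root: √(EG − F²) = sqrt(9*u^2 + 9*v^2 + 1). At (u, v) = (-5/2, 1/2): sqrt(238)/2.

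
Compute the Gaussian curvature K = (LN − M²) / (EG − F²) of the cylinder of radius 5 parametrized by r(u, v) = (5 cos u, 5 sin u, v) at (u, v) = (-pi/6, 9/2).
K = 0

Coefficients of the first fundamental form: E = 25, F = 0, G = 1.
Coefficients of the second fundamental form: L = -5, M = 0, N = 0.
Assemble K = (LN − M²)/(EG − F²) = 0. At (u, v) = (-pi/6, 9/2): K = 0.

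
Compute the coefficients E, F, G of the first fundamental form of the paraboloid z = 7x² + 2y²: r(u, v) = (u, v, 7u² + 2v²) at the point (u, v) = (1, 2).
E = 197;  F = 112;  G = 65

Partials: r_u = (1, 0, 14*u), r_v = (0, 1, 4*v). As functions of (u, v):
  E = r_u · r_u = 196*u^2 + 1,
  F = r_u · r_v = 56*u*v,
  G = r_v · r_v = 16*v^2 + 1.
Evaluating at (u, v) = (1, 2): E = 197, F = 112, G = 65.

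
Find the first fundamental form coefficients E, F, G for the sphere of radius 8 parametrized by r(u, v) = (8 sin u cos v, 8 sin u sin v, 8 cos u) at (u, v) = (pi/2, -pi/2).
E = 64;  F = 0;  G = 64

Partials: r_u = (8*cos(u)*cos(v), 8*sin(v)*cos(u), -8*sin(u)), r_v = (-8*sin(u)*sin(v), 8*sin(u)*cos(v), 0). As functions of (u, v):
  E = r_u · r_u = 64,
  F = r_u · r_v = 0,
  G = r_v · r_v = 64*sin(u)^2.
Evaluating at (u, v) = (pi/2, -pi/2): E = 64, F = 0, G = 64.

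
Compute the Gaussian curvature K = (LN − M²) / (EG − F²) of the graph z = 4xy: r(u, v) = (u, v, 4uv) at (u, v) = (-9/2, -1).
K = -16/116281

Coefficients of the first fundamental form: E = 16*v^2 + 1, F = 16*u*v, G = 16*u^2 + 1.
Coefficients of the second fundamental form: L = 0, M = 4/sqrt(16*u^2 + 16*v^2 + 1), N = 0.
Assemble K = (LN − M²)/(EG − F²) = -16/(256*u^4 + 512*u^2*v^2 + 32*u^2 + 256*v^4 + 32*v^2 + 1). At (u, v) = (-9/2, -1): K = -16/116281.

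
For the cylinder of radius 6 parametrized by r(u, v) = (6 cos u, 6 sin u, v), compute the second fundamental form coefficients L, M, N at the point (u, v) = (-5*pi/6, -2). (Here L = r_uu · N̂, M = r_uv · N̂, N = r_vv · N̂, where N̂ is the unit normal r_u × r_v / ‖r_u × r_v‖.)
L = -6;  M = 0;  N = 0

Compute the unit normal N̂(u, v) = (cos(u), sin(u), 0), and the second partials r_uu, r_uv, r_vv. Take dot products:
  L(u, v) = r_uu · N̂ = -6,
  M(u, v) = r_uv · N̂ = 0,
  N(u, v) = r_vv · N̂ = 0.
Evaluating at (u, v) = (-5*pi/6, -2):
  L = -6, M = 0, N = 0.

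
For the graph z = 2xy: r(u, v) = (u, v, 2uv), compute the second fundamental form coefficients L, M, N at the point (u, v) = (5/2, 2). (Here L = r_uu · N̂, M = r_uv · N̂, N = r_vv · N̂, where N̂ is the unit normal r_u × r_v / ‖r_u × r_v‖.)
L = 0;  M = sqrt(42)/21;  N = 0

Compute the unit normal N̂(u, v) = (-2*v/sqrt(4*u^2 + 4*v^2 + 1), -2*u/sqrt(4*u^2 + 4*v^2 + 1), 1/sqrt(4*u^2 + 4*v^2 + 1)), and the second partials r_uu, r_uv, r_vv. Take dot products:
  L(u, v) = r_uu · N̂ = 0,
  M(u, v) = r_uv · N̂ = 2/sqrt(4*u^2 + 4*v^2 + 1),
  N(u, v) = r_vv · N̂ = 0.
Evaluating at (u, v) = (5/2, 2):
  L = 0, M = sqrt(42)/21, N = 0.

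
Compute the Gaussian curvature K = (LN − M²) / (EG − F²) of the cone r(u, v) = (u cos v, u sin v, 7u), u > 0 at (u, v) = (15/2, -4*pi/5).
K = 0

Coefficients of the first fundamental form: E = 50, F = 0, G = u^2.
Coefficients of the second fundamental form: L = 0, M = 0, N = 7*sqrt(2)*u^2/(10*Abs(u)).
Assemble K = (LN − M²)/(EG − F²) = 0. At (u, v) = (15/2, -4*pi/5): K = 0.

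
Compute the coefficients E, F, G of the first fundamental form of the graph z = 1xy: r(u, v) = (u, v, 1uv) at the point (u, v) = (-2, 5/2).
E = 29/4;  F = -5;  G = 5

Partials: r_u = (1, 0, v), r_v = (0, 1, u). As functions of (u, v):
  E = r_u · r_u = v^2 + 1,
  F = r_u · r_v = u*v,
  G = r_v · r_v = u^2 + 1.
Evaluating at (u, v) = (-2, 5/2): E = 29/4, F = -5, G = 5.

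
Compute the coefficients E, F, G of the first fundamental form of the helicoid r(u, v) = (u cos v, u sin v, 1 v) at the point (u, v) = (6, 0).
E = 1;  F = 0;  G = 37

Partials: r_u = (cos(v), sin(v), 0), r_v = (-u*sin(v), u*cos(v), 1). As functions of (u, v):
  E = r_u · r_u = 1,
  F = r_u · r_v = 0,
  G = r_v · r_v = u^2 + 1.
Evaluating at (u, v) = (6, 0): E = 1, F = 0, G = 37.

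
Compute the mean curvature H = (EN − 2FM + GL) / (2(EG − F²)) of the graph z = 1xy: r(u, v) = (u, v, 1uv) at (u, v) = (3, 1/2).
H = -12*sqrt(41)/1681

With E = v^2 + 1, F = u*v, G = u^2 + 1, L = 0, M = 1/sqrt(u^2 + v^2 + 1), N = 0, assemble
  H = (EN − 2FM + GL) / (2(EG − F²)) = -u*v/(u^2 + v^2 + 1)^(3/2).
At (u, v) = (3, 1/2): H = -12*sqrt(41)/1681.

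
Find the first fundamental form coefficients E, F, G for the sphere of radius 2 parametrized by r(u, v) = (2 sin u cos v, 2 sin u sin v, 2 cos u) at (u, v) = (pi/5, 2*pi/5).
E = 4;  F = 0;  G = 5/2 - sqrt(5)/2

Partials: r_u = (2*cos(u)*cos(v), 2*sin(v)*cos(u), -2*sin(u)), r_v = (-2*sin(u)*sin(v), 2*sin(u)*cos(v), 0). As functions of (u, v):
  E = r_u · r_u = 4,
  F = r_u · r_v = 0,
  G = r_v · r_v = 4*sin(u)^2.
Evaluating at (u, v) = (pi/5, 2*pi/5): E = 4, F = 0, G = 5/2 - sqrt(5)/2.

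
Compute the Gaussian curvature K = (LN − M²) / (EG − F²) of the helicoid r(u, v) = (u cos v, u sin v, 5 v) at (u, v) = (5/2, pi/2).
K = -16/625

Coefficients of the first fundamental form: E = 1, F = 0, G = u^2 + 25.
Coefficients of the second fundamental form: L = 0, M = -5/sqrt(u^2 + 25), N = 0.
Assemble K = (LN − M²)/(EG − F²) = -25/(u^2 + 25)^2. At (u, v) = (5/2, pi/2): K = -16/625.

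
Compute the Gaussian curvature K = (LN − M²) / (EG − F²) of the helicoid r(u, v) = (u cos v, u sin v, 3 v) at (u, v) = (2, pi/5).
K = -9/169

Coefficients of the first fundamental form: E = 1, F = 0, G = u^2 + 9.
Coefficients of the second fundamental form: L = 0, M = -3/sqrt(u^2 + 9), N = 0.
Assemble K = (LN − M²)/(EG − F²) = -9/(u^2 + 9)^2. At (u, v) = (2, pi/5): K = -9/169.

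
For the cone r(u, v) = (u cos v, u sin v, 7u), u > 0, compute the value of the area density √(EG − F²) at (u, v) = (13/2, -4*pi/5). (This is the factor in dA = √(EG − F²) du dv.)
√(EG − F²)|_{(13/2, -4*pi/5)} = 65*sqrt(2)/2

E = 50, F = 0, G = u^2, so EG − F² = 50*u^2. Taking the positive square root: √(EG − F²) = 5*sqrt(2)*Abs(u). At (u, v) = (13/2, -4*pi/5): 65*sqrt(2)/2.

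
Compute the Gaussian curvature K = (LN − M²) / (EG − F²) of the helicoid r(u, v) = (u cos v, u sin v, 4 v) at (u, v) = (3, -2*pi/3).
K = -16/625

Coefficients of the first fundamental form: E = 1, F = 0, G = u^2 + 16.
Coefficients of the second fundamental form: L = 0, M = -4/sqrt(u^2 + 16), N = 0.
Assemble K = (LN − M²)/(EG − F²) = -16/(u^2 + 16)^2. At (u, v) = (3, -2*pi/3): K = -16/625.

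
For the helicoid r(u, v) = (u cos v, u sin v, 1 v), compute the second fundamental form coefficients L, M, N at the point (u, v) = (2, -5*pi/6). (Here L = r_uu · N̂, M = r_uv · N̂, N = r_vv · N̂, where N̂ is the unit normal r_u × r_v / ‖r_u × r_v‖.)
L = 0;  M = -sqrt(5)/5;  N = 0

Compute the unit normal N̂(u, v) = (sin(v)/sqrt(u^2 + 1), -cos(v)/sqrt(u^2 + 1), u/sqrt(u^2 + 1)), and the second partials r_uu, r_uv, r_vv. Take dot products:
  L(u, v) = r_uu · N̂ = 0,
  M(u, v) = r_uv · N̂ = -1/sqrt(u^2 + 1),
  N(u, v) = r_vv · N̂ = 0.
Evaluating at (u, v) = (2, -5*pi/6):
  L = 0, M = -sqrt(5)/5, N = 0.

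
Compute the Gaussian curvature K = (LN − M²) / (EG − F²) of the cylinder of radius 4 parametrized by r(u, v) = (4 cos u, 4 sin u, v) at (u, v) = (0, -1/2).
K = 0

Coefficients of the first fundamental form: E = 16, F = 0, G = 1.
Coefficients of the second fundamental form: L = -4, M = 0, N = 0.
Assemble K = (LN − M²)/(EG − F²) = 0. At (u, v) = (0, -1/2): K = 0.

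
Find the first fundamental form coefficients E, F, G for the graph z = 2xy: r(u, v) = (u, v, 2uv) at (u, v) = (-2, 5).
E = 101;  F = -40;  G = 17

Partials: r_u = (1, 0, 2*v), r_v = (0, 1, 2*u). As functions of (u, v):
  E = r_u · r_u = 4*v^2 + 1,
  F = r_u · r_v = 4*u*v,
  G = r_v · r_v = 4*u^2 + 1.
Evaluating at (u, v) = (-2, 5): E = 101, F = -40, G = 17.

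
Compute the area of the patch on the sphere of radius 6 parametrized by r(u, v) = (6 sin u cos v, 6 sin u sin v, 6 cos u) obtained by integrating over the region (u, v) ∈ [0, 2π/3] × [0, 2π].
Area = 108*pi

Area = ∫∫ √(EG − F²) du dv with √(EG − F²) = 36*Abs(sin(u)). Integrating over [0, 2π/3] × [0, 2π] gives 108*pi.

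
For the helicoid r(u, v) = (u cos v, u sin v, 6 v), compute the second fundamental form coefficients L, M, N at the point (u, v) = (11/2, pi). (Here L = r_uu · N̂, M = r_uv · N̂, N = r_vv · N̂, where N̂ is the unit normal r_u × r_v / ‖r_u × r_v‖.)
L = 0;  M = -12*sqrt(265)/265;  N = 0

Compute the unit normal N̂(u, v) = (6*sin(v)/sqrt(u^2 + 36), -6*cos(v)/sqrt(u^2 + 36), u/sqrt(u^2 + 36)), and the second partials r_uu, r_uv, r_vv. Take dot products:
  L(u, v) = r_uu · N̂ = 0,
  M(u, v) = r_uv · N̂ = -6/sqrt(u^2 + 36),
  N(u, v) = r_vv · N̂ = 0.
Evaluating at (u, v) = (11/2, pi):
  L = 0, M = -12*sqrt(265)/265, N = 0.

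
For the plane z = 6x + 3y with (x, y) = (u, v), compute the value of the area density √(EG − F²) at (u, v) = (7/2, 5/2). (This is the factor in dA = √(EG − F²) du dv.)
√(EG − F²)|_{(7/2, 5/2)} = sqrt(46)

E = 37, F = 18, G = 10, so EG − F² = 46. Taking the positive square root: √(EG − F²) = sqrt(46). At (u, v) = (7/2, 5/2): sqrt(46).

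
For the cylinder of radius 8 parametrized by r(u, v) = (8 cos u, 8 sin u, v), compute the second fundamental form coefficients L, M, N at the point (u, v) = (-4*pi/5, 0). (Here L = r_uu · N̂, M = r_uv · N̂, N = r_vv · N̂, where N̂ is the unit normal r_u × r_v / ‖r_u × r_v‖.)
L = -8;  M = 0;  N = 0

Compute the unit normal N̂(u, v) = (cos(u), sin(u), 0), and the second partials r_uu, r_uv, r_vv. Take dot products:
  L(u, v) = r_uu · N̂ = -8,
  M(u, v) = r_uv · N̂ = 0,
  N(u, v) = r_vv · N̂ = 0.
Evaluating at (u, v) = (-4*pi/5, 0):
  L = -8, M = 0, N = 0.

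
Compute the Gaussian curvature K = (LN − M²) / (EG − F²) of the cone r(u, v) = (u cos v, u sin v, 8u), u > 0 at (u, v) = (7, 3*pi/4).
K = 0

Coefficients of the first fundamental form: E = 65, F = 0, G = u^2.
Coefficients of the second fundamental form: L = 0, M = 0, N = 8*sqrt(65)*u^2/(65*Abs(u)).
Assemble K = (LN − M²)/(EG − F²) = 0. At (u, v) = (7, 3*pi/4): K = 0.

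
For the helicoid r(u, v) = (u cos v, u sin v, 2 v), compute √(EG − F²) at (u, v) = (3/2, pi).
√(EG − F²)|_{(3/2, pi)} = 5/2

E = 1, F = 0, G = u^2 + 4; EG − F² = u^2 + 4; √(EG − F²) = sqrt(u^2 + 4). At the given point: 5/2.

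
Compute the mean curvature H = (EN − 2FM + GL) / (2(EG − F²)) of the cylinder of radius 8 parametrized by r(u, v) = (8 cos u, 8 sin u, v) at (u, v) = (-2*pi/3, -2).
H = -1/16

With E = 64, F = 0, G = 1, L = -8, M = 0, N = 0, assemble
  H = (EN − 2FM + GL) / (2(EG − F²)) = -1/16.
At (u, v) = (-2*pi/3, -2): H = -1/16.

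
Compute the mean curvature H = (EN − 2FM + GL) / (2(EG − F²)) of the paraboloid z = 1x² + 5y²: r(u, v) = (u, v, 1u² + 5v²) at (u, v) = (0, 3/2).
H = 231*sqrt(226)/51076

With E = 4*u^2 + 1, F = 20*u*v, G = 100*v^2 + 1, L = 2/sqrt(4*u^2 + 100*v^2 + 1), M = 0, N = 10/sqrt(4*u^2 + 100*v^2 + 1), assemble
  H = (EN − 2FM + GL) / (2(EG − F²)) = 2*(10*u^2 + 50*v^2 + 3)/(4*u^2 + 100*v^2 + 1)^(3/2).
At (u, v) = (0, 3/2): H = 231*sqrt(226)/51076.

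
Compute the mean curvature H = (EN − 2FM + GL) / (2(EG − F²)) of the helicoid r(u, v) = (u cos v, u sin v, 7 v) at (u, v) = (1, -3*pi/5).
H = 0

With E = 1, F = 0, G = u^2 + 49, L = 0, M = -7/sqrt(u^2 + 49), N = 0, assemble
  H = (EN − 2FM + GL) / (2(EG − F²)) = 0.
At (u, v) = (1, -3*pi/5): H = 0.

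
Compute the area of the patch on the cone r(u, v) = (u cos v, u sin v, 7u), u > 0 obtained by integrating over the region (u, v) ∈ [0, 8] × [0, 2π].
Area = 320*sqrt(2)*pi

Area = ∫∫ √(EG − F²) du dv with √(EG − F²) = 5*sqrt(2)*Abs(u). Integrating over [0, 8] × [0, 2π] gives 320*sqrt(2)*pi.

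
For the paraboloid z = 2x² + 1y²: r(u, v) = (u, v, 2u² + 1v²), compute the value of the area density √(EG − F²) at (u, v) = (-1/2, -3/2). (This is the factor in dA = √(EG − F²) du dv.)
√(EG − F²)|_{(-1/2, -3/2)} = sqrt(14)

E = 16*u^2 + 1, F = 8*u*v, G = 4*v^2 + 1, so EG − F² = 16*u^2 + 4*v^2 + 1. Taking the positive square root: √(EG − F²) = sqrt(16*u^2 + 4*v^2 + 1). At (u, v) = (-1/2, -3/2): sqrt(14).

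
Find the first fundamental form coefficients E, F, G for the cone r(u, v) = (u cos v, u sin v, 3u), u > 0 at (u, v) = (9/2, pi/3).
E = 10;  F = 0;  G = 81/4

Partials: r_u = (cos(v), sin(v), 3), r_v = (-u*sin(v), u*cos(v), 0). As functions of (u, v):
  E = r_u · r_u = 10,
  F = r_u · r_v = 0,
  G = r_v · r_v = u^2.
Evaluating at (u, v) = (9/2, pi/3): E = 10, F = 0, G = 81/4.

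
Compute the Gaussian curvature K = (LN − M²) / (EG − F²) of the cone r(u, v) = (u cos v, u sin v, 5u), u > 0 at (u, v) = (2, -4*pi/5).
K = 0

Coefficients of the first fundamental form: E = 26, F = 0, G = u^2.
Coefficients of the second fundamental form: L = 0, M = 0, N = 5*sqrt(26)*u^2/(26*Abs(u)).
Assemble K = (LN − M²)/(EG − F²) = 0. At (u, v) = (2, -4*pi/5): K = 0.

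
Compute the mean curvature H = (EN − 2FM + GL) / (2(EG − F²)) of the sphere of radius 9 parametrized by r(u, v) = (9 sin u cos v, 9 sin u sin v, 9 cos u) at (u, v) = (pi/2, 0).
H = -1/9

With E = 81, F = 0, G = 81*sin(u)^2, L = -9*sin(u)/Abs(sin(u)), M = 0, N = -9*sin(u)^3/Abs(sin(u)), assemble
  H = (EN − 2FM + GL) / (2(EG − F²)) = -sin(u)/(9*Abs(sin(u))).
At (u, v) = (pi/2, 0): H = -1/9.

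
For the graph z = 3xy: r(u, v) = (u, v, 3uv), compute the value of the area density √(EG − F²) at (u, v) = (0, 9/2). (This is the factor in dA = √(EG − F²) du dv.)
√(EG − F²)|_{(0, 9/2)} = sqrt(733)/2

E = 9*v^2 + 1, F = 9*u*v, G = 9*u^2 + 1, so EG − F² = 9*u^2 + 9*v^2 + 1. Taking the positive square root: √(EG − F²) = sqrt(9*u^2 + 9*v^2 + 1). At (u, v) = (0, 9/2): sqrt(733)/2.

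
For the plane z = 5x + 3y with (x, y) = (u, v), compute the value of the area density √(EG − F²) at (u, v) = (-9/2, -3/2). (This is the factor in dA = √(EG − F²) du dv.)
√(EG − F²)|_{(-9/2, -3/2)} = sqrt(35)

E = 26, F = 15, G = 10, so EG − F² = 35. Taking the positive square root: √(EG − F²) = sqrt(35). At (u, v) = (-9/2, -3/2): sqrt(35).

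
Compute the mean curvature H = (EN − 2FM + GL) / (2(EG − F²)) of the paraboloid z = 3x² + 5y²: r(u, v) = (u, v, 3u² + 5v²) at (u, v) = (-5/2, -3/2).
H = 1808*sqrt(451)/203401

With E = 36*u^2 + 1, F = 60*u*v, G = 100*v^2 + 1, L = 6/sqrt(36*u^2 + 100*v^2 + 1), M = 0, N = 10/sqrt(36*u^2 + 100*v^2 + 1), assemble
  H = (EN − 2FM + GL) / (2(EG − F²)) = 4*(45*u^2 + 75*v^2 + 2)/(36*u^2 + 100*v^2 + 1)^(3/2).
At (u, v) = (-5/2, -3/2): H = 1808*sqrt(451)/203401.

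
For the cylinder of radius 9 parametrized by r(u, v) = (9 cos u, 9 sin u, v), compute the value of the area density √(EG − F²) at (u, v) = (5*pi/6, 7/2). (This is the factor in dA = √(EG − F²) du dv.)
√(EG − F²)|_{(5*pi/6, 7/2)} = 9

E = 81, F = 0, G = 1, so EG − F² = 81. Taking the positive square root: √(EG − F²) = 9. At (u, v) = (5*pi/6, 7/2): 9.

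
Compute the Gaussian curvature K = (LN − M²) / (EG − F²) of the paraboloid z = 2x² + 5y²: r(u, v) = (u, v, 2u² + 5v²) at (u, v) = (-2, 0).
K = 8/845

Coefficients of the first fundamental form: E = 16*u^2 + 1, F = 40*u*v, G = 100*v^2 + 1.
Coefficients of the second fundamental form: L = 4/sqrt(16*u^2 + 100*v^2 + 1), M = 0, N = 10/sqrt(16*u^2 + 100*v^2 + 1).
Assemble K = (LN − M²)/(EG − F²) = 40/(256*u^4 + 3200*u^2*v^2 + 32*u^2 + 10000*v^4 + 200*v^2 + 1). At (u, v) = (-2, 0): K = 8/845.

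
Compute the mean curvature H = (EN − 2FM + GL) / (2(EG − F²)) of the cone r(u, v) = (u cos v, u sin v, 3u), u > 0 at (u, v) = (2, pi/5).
H = 3*sqrt(10)/40

With E = 10, F = 0, G = u^2, L = 0, M = 0, N = 3*sqrt(10)*u^2/(10*Abs(u)), assemble
  H = (EN − 2FM + GL) / (2(EG − F²)) = 3*sqrt(10)/(20*Abs(u)).
At (u, v) = (2, pi/5): H = 3*sqrt(10)/40.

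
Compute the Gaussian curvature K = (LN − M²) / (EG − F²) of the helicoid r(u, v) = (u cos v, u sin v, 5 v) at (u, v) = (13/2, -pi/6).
K = -400/72361

Coefficients of the first fundamental form: E = 1, F = 0, G = u^2 + 25.
Coefficients of the second fundamental form: L = 0, M = -5/sqrt(u^2 + 25), N = 0.
Assemble K = (LN − M²)/(EG − F²) = -25/(u^2 + 25)^2. At (u, v) = (13/2, -pi/6): K = -400/72361.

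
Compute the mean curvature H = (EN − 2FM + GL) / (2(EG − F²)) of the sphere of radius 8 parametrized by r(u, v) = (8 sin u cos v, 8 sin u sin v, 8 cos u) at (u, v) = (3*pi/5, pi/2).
H = -1/8

With E = 64, F = 0, G = 64*sin(u)^2, L = -8*sin(u)/Abs(sin(u)), M = 0, N = -8*sin(u)^3/Abs(sin(u)), assemble
  H = (EN − 2FM + GL) / (2(EG − F²)) = -sin(u)/(8*Abs(sin(u))).
At (u, v) = (3*pi/5, pi/2): H = -1/8.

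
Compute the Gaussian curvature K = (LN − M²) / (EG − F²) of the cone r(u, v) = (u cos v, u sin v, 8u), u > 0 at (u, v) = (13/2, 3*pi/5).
K = 0

Coefficients of the first fundamental form: E = 65, F = 0, G = u^2.
Coefficients of the second fundamental form: L = 0, M = 0, N = 8*sqrt(65)*u^2/(65*Abs(u)).
Assemble K = (LN − M²)/(EG − F²) = 0. At (u, v) = (13/2, 3*pi/5): K = 0.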